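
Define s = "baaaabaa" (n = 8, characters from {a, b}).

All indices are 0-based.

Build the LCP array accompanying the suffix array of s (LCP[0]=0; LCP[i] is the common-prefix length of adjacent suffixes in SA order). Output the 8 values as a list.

rank | idx | suffix
   0 |   7 | a
   1 |   6 | aa
   2 |   1 | aaaabaa
   3 |   2 | aaabaa
   4 |   3 | aabaa
   5 |   4 | abaa
   6 |   5 | baa
   7 |   0 | baaaabaa

SA = [7, 6, 1, 2, 3, 4, 5, 0]
rank  pair      lcp
   1  s[7:],s[6:]  1  'a'
   2  s[6:],s[1:]  2  'aa'
   3  s[1:],s[2:]  3  'aaa'
   4  s[2:],s[3:]  2  'aa'
   5  s[3:],s[4:]  1  'a'
   6  s[4:],s[5:]  0  ''
   7  s[5:],s[0:]  3  'baa'

[0, 1, 2, 3, 2, 1, 0, 3]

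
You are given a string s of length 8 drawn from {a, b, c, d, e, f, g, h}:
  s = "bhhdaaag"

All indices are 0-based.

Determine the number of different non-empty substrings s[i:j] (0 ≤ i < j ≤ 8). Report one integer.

32

rank→(start, suffix):
  0 → (4, 'aaag')
  1 → (5, 'aag')
  2 → (6, 'ag')
  3 → (0, 'bhhdaaag')
  4 → (3, 'daaag')
  5 → (7, 'g')
  6 → (2, 'hdaaag')
  7 → (1, 'hhdaaag')

SA = [4, 5, 6, 0, 3, 7, 2, 1]
i: (SA[i-1],SA[i]) lcp shared
  1: (4,5) 2 'aa'
  2: (5,6) 1 'a'
  3: (6,0) 0 ''
  4: (0,3) 0 ''
  5: (3,7) 0 ''
  6: (7,2) 0 ''
  7: (2,1) 1 'h'

n(n+1)/2 = 8·9/2 = 36
Σ LCP = 0 + 2 + 1 + 0 + 0 + 0 + 0 + 1 = 4
distinct = 36 − 4 = 32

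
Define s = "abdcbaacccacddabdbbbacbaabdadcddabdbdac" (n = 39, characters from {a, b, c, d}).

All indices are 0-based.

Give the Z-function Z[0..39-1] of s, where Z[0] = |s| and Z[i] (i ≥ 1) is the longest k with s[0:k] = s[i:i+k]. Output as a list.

[39, 0, 0, 0, 0, 1, 1, 0, 0, 0, 1, 0, 0, 0, 3, 0, 0, 0, 0, 0, 1, 0, 0, 1, 3, 0, 0, 1, 0, 0, 0, 0, 3, 0, 0, 0, 0, 1, 0]

Z[0]=39
i=1: outside box; Z[1]=0
i=2: outside box; Z[2]=0
i=3: outside box; Z[3]=0
i=4: outside box; Z[4]=0
i=5: outside box; Z[5]=1 grow→box=[5,6)
i=6: outside box; Z[6]=1 grow→box=[6,7)
i=7: outside box; Z[7]=0
i=8: outside box; Z[8]=0
i=9: outside box; Z[9]=0
i=10: outside box; Z[10]=1 grow→box=[10,11)
i=11: outside box; Z[11]=0
i=12: outside box; Z[12]=0
i=13: outside box; Z[13]=0
i=14: outside box; Z[14]=3 grow→box=[14,17)
i=15: min(r-i=2, Z[1]=0)=0; Z[15]=0
i=16: min(r-i=1, Z[2]=0)=0; Z[16]=0
i=17: outside box; Z[17]=0
i=18: outside box; Z[18]=0
i=19: outside box; Z[19]=0
i=20: outside box; Z[20]=1 grow→box=[20,21)
i=21: outside box; Z[21]=0
i=22: outside box; Z[22]=0
i=23: outside box; Z[23]=1 grow→box=[23,24)
i=24: outside box; Z[24]=3 grow→box=[24,27)
i=25: min(r-i=2, Z[1]=0)=0; Z[25]=0
i=26: min(r-i=1, Z[2]=0)=0; Z[26]=0
i=27: outside box; Z[27]=1 grow→box=[27,28)
i=28: outside box; Z[28]=0
i=29: outside box; Z[29]=0
i=30: outside box; Z[30]=0
i=31: outside box; Z[31]=0
i=32: outside box; Z[32]=3 grow→box=[32,35)
i=33: min(r-i=2, Z[1]=0)=0; Z[33]=0
i=34: min(r-i=1, Z[2]=0)=0; Z[34]=0
i=35: outside box; Z[35]=0
i=36: outside box; Z[36]=0
i=37: outside box; Z[37]=1 grow→box=[37,38)
i=38: outside box; Z[38]=0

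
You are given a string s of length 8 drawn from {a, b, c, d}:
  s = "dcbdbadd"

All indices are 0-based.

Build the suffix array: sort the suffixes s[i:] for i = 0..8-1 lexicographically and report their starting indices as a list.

rank→(start, suffix):
  0 → (5, 'add')
  1 → (4, 'badd')
  2 → (2, 'bdbadd')
  3 → (1, 'cbdbadd')
  4 → (7, 'd')
  5 → (3, 'dbadd')
  6 → (0, 'dcbdbadd')
  7 → (6, 'dd')

[5, 4, 2, 1, 7, 3, 0, 6]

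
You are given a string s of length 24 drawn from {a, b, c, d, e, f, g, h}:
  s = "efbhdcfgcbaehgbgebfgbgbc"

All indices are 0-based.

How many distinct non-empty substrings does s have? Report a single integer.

279

rank | idx | suffix
   0 |  10 | aehgbgebfgbgbc
   1 |   9 | baehgbgebfgbgbc
   2 |  22 | bc
   3 |  17 | bfgbgbc
   4 |  20 | bgbc
   5 |  14 | bgebfgbgbc
   6 |   2 | bhdcfgcbaehgbgebfgbgbc
   7 |  23 | c
   8 |   8 | cbaehgbgebfgbgbc
   9 |   5 | cfgcbaehgbgebfgbgbc
  10 |   4 | dcfgcbaehgbgebfgbgbc
  11 |  16 | ebfgbgbc
  12 |   0 | efbhdcfgcbaehgbgebfgbgbc
  13 |  11 | ehgbgebfgbgbc
  14 |   1 | fbhdcfgcbaehgbgebfgbgbc
  15 |  18 | fgbgbc
  16 |   6 | fgcbaehgbgebfgbgbc
  17 |  21 | gbc
  18 |  19 | gbgbc
  19 |  13 | gbgebfgbgbc
  20 |   7 | gcbaehgbgebfgbgbc
  21 |  15 | gebfgbgbc
  22 |   3 | hdcfgcbaehgbgebfgbgbc
  23 |  12 | hgbgebfgbgbc

SA = [10, 9, 22, 17, 20, 14, 2, 23, 8, 5, 4, 16, 0, 11, 1, 18, 6, 21, 19, 13, 7, 15, 3, 12]
rank  pair      lcp
   1  s[10:],s[9:]  0  ''
   2  s[9:],s[22:]  1  'b'
   3  s[22:],s[17:]  1  'b'
   4  s[17:],s[20:]  1  'b'
   5  s[20:],s[14:]  2  'bg'
   6  s[14:],s[2:]  1  'b'
   7  s[2:],s[23:]  0  ''
   8  s[23:],s[8:]  1  'c'
   9  s[8:],s[5:]  1  'c'
  10  s[5:],s[4:]  0  ''
  11  s[4:],s[16:]  0  ''
  12  s[16:],s[0:]  1  'e'
  13  s[0:],s[11:]  1  'e'
  14  s[11:],s[1:]  0  ''
  15  s[1:],s[18:]  1  'f'
  16  s[18:],s[6:]  2  'fg'
  17  s[6:],s[21:]  0  ''
  18  s[21:],s[19:]  2  'gb'
  19  s[19:],s[13:]  3  'gbg'
  20  s[13:],s[7:]  1  'g'
  21  s[7:],s[15:]  1  'g'
  22  s[15:],s[3:]  0  ''
  23  s[3:],s[12:]  1  'h'

n(n+1)/2 = 24·25/2 = 300
Σ LCP = 0 + 0 + 1 + 1 + 1 + 2 + 1 + 0 + 1 + 1 + 0 + 0 + 1 + 1 + 0 + 1 + 2 + 0 + 2 + 3 + 1 + 1 + 0 + 1 = 21
distinct = 300 − 21 = 279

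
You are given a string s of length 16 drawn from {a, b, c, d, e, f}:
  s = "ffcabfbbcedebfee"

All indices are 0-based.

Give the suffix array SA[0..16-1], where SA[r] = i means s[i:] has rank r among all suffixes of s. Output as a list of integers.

sorted suffixes:
  #0 SA[0]=3  'abfbbcedebfee'
  #1 SA[1]=6  'bbcedebfee'
  #2 SA[2]=7  'bcedebfee'
  #3 SA[3]=4  'bfbbcedebfee'
  #4 SA[4]=12  'bfee'
  #5 SA[5]=2  'cabfbbcedebfee'
  #6 SA[6]=8  'cedebfee'
  #7 SA[7]=10  'debfee'
  #8 SA[8]=15  'e'
  #9 SA[9]=11  'ebfee'
  #10 SA[10]=9  'edebfee'
  #11 SA[11]=14  'ee'
  #12 SA[12]=5  'fbbcedebfee'
  #13 SA[13]=1  'fcabfbbcedebfee'
  #14 SA[14]=13  'fee'
  #15 SA[15]=0  'ffcabfbbcedebfee'

[3, 6, 7, 4, 12, 2, 8, 10, 15, 11, 9, 14, 5, 1, 13, 0]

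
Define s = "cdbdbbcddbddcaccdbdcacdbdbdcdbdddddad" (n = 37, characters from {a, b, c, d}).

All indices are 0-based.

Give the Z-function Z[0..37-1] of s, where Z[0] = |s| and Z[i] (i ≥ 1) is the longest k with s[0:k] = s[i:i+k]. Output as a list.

[37, 0, 0, 0, 0, 0, 2, 0, 0, 0, 0, 0, 1, 0, 1, 4, 0, 0, 0, 1, 0, 5, 0, 0, 0, 0, 0, 4, 0, 0, 0, 0, 0, 0, 0, 0, 0]

Z[0]=37
i=1: fresh scan; Z[1]=0
i=2: fresh scan; Z[2]=0
i=3: fresh scan; Z[3]=0
i=4: fresh scan; Z[4]=0
i=5: fresh scan; Z[5]=0
i=6: fresh scan; Z[6]=2 scan→box=[6,8)
i=7: min(r-i=1, Z[1]=0)=0; Z[7]=0
i=8: fresh scan; Z[8]=0
i=9: fresh scan; Z[9]=0
i=10: fresh scan; Z[10]=0
i=11: fresh scan; Z[11]=0
i=12: fresh scan; Z[12]=1 scan→box=[12,13)
i=13: fresh scan; Z[13]=0
i=14: fresh scan; Z[14]=1 scan→box=[14,15)
i=15: fresh scan; Z[15]=4 scan→box=[15,19)
i=16: min(r-i=3, Z[1]=0)=0; Z[16]=0
i=17: min(r-i=2, Z[2]=0)=0; Z[17]=0
i=18: min(r-i=1, Z[3]=0)=0; Z[18]=0
i=19: fresh scan; Z[19]=1 scan→box=[19,20)
i=20: fresh scan; Z[20]=0
i=21: fresh scan; Z[21]=5 scan→box=[21,26)
i=22: min(r-i=4, Z[1]=0)=0; Z[22]=0
i=23: min(r-i=3, Z[2]=0)=0; Z[23]=0
i=24: min(r-i=2, Z[3]=0)=0; Z[24]=0
i=25: min(r-i=1, Z[4]=0)=0; Z[25]=0
i=26: fresh scan; Z[26]=0
i=27: fresh scan; Z[27]=4 scan→box=[27,31)
i=28: min(r-i=3, Z[1]=0)=0; Z[28]=0
i=29: min(r-i=2, Z[2]=0)=0; Z[29]=0
i=30: min(r-i=1, Z[3]=0)=0; Z[30]=0
i=31: fresh scan; Z[31]=0
i=32: fresh scan; Z[32]=0
i=33: fresh scan; Z[33]=0
i=34: fresh scan; Z[34]=0
i=35: fresh scan; Z[35]=0
i=36: fresh scan; Z[36]=0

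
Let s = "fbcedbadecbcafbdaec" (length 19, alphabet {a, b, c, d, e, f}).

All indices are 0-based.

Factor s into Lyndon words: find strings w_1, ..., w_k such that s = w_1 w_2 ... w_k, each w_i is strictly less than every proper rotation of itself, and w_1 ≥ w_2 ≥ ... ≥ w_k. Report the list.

["f", "bced", "b", "adecbcafbdaec"]

emit factor 1: 'f' (i=0, period=1)
emit factor 2: 'bced' (i=1, period=4)
emit factor 3: 'b' (i=5, period=1)
emit factor 4: 'adecbcafbdaec' (i=6, period=13)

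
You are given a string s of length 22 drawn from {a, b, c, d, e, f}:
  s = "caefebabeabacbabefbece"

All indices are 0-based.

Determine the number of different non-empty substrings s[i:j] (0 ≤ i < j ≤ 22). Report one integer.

226

sorted suffixes:
  #0 SA[0]=9  'abacbabefbece'
  #1 SA[1]=6  'abeabacbabefbece'
  #2 SA[2]=14  'abefbece'
  #3 SA[3]=11  'acbabefbece'
  #4 SA[4]=1  'aefebabeabacbabefbece'
  #5 SA[5]=5  'babeabacbabefbece'
  #6 SA[6]=13  'babefbece'
  #7 SA[7]=10  'bacbabefbece'
  #8 SA[8]=7  'beabacbabefbece'
  #9 SA[9]=18  'bece'
  #10 SA[10]=15  'befbece'
  #11 SA[11]=0  'caefebabeabacbabefbece'
  #12 SA[12]=12  'cbabefbece'
  #13 SA[13]=20  'ce'
  #14 SA[14]=21  'e'
  #15 SA[15]=8  'eabacbabefbece'
  #16 SA[16]=4  'ebabeabacbabefbece'
  #17 SA[17]=19  'ece'
  #18 SA[18]=16  'efbece'
  #19 SA[19]=2  'efebabeabacbabefbece'
  #20 SA[20]=17  'fbece'
  #21 SA[21]=3  'febabeabacbabefbece'

SA = [9, 6, 14, 11, 1, 5, 13, 10, 7, 18, 15, 0, 12, 20, 21, 8, 4, 19, 16, 2, 17, 3]
rank  pair      lcp
   1  s[9:],s[6:]  2  'ab'
   2  s[6:],s[14:]  3  'abe'
   3  s[14:],s[11:]  1  'a'
   4  s[11:],s[1:]  1  'a'
   5  s[1:],s[5:]  0  ''
   6  s[5:],s[13:]  4  'babe'
   7  s[13:],s[10:]  2  'ba'
   8  s[10:],s[7:]  1  'b'
   9  s[7:],s[18:]  2  'be'
  10  s[18:],s[15:]  2  'be'
  11  s[15:],s[0:]  0  ''
  12  s[0:],s[12:]  1  'c'
  13  s[12:],s[20:]  1  'c'
  14  s[20:],s[21:]  0  ''
  15  s[21:],s[8:]  1  'e'
  16  s[8:],s[4:]  1  'e'
  17  s[4:],s[19:]  1  'e'
  18  s[19:],s[16:]  1  'e'
  19  s[16:],s[2:]  2  'ef'
  20  s[2:],s[17:]  0  ''
  21  s[17:],s[3:]  1  'f'

n(n+1)/2 = 22·23/2 = 253
Σ LCP = 0 + 2 + 3 + 1 + 1 + 0 + 4 + 2 + 1 + 2 + 2 + 0 + 1 + 1 + 0 + 1 + 1 + 1 + 1 + 2 + 0 + 1 = 27
distinct = 253 − 27 = 226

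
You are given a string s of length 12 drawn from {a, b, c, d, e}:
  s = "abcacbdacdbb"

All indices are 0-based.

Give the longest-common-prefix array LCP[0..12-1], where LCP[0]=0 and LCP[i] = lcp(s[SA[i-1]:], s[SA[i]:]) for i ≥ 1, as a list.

[0, 1, 2, 0, 1, 1, 1, 0, 1, 1, 0, 1]

rank | idx | suffix
   0 |   0 | abcacbdacdbb
   1 |   3 | acbdacdbb
   2 |   7 | acdbb
   3 |  11 | b
   4 |  10 | bb
   5 |   1 | bcacbdacdbb
   6 |   5 | bdacdbb
   7 |   2 | cacbdacdbb
   8 |   4 | cbdacdbb
   9 |   8 | cdbb
  10 |   6 | dacdbb
  11 |   9 | dbb

SA = [0, 3, 7, 11, 10, 1, 5, 2, 4, 8, 6, 9]
[i] adj suffixes → lcp
  [1] 0/3 → 1 ('a')
  [2] 3/7 → 2 ('ac')
  [3] 7/11 → 0 ('')
  [4] 11/10 → 1 ('b')
  [5] 10/1 → 1 ('b')
  [6] 1/5 → 1 ('b')
  [7] 5/2 → 0 ('')
  [8] 2/4 → 1 ('c')
  [9] 4/8 → 1 ('c')
  [10] 8/6 → 0 ('')
  [11] 6/9 → 1 ('d')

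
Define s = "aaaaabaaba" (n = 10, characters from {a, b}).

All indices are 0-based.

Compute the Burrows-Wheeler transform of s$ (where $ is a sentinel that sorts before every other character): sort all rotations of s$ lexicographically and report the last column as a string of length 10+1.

ab$aabaaaaa

rank  rotation     last
    0  $aaaaabaaba  a
    1  a$aaaaabaab  b
    2  aaaaabaaba$  $
    3  aaaabaaba$a  a
    4  aaabaaba$aa  a
    5  aaba$aaaaab  b
    6  aabaaba$aaa  a
    7  aba$aaaaaba  a
    8  abaaba$aaaa  a
    9  ba$aaaaabaa  a
   10  baaba$aaaaa  a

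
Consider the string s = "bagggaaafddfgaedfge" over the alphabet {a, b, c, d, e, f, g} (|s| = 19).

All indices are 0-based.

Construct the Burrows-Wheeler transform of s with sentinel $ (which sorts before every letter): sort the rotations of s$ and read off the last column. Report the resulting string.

egagab$fdegaaddgffga

rank  rotation              last
    0  $bagggaaafddfgaedfge  e
    1  aaafddfgaedfge$baggg  g
    2  aafddfgaedfge$baggga  a
    3  aedfge$bagggaaafddfg  g
    4  afddfgaedfge$bagggaa  a
    5  agggaaafddfgaedfge$b  b
    6  bagggaaafddfgaedfge$  $
    7  ddfgaedfge$bagggaaaf  f
    8  dfgaedfge$bagggaaafd  d
    9  dfge$bagggaaafddfgae  e
   10  e$bagggaaafddfgaedfg  g
   11  edfge$bagggaaafddfga  a
   12  fddfgaedfge$bagggaaa  a
   13  fgaedfge$bagggaaafdd  d
   14  fge$bagggaaafddfgaed  d
   15  gaaafddfgaedfge$bagg  g
   16  gaedfge$bagggaaafddf  f
   17  ge$bagggaaafddfgaedf  f
   18  ggaaafddfgaedfge$bag  g
   19  gggaaafddfgaedfge$ba  a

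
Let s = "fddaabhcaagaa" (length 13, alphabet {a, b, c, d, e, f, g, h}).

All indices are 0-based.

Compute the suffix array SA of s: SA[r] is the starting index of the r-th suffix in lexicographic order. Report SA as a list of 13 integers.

[12, 11, 3, 8, 4, 9, 5, 7, 2, 1, 0, 10, 6]

rank | idx | suffix
   0 |  12 | a
   1 |  11 | aa
   2 |   3 | aabhcaagaa
   3 |   8 | aagaa
   4 |   4 | abhcaagaa
   5 |   9 | agaa
   6 |   5 | bhcaagaa
   7 |   7 | caagaa
   8 |   2 | daabhcaagaa
   9 |   1 | ddaabhcaagaa
  10 |   0 | fddaabhcaagaa
  11 |  10 | gaa
  12 |   6 | hcaagaa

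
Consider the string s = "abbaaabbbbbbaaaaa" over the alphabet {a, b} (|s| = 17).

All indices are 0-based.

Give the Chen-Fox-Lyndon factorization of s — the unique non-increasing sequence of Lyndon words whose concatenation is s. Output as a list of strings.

emit factor 1: 'abb' (i=0, period=3)
emit factor 2: 'aaabbbbbb' (i=3, period=9)
emit factor 3: 'a' (i=12, period=1)
emit factor 4: 'a' (i=13, period=1)
emit factor 5: 'a' (i=14, period=1)
emit factor 6: 'a' (i=15, period=1)
emit factor 7: 'a' (i=16, period=1)

["abb", "aaabbbbbb", "a", "a", "a", "a", "a"]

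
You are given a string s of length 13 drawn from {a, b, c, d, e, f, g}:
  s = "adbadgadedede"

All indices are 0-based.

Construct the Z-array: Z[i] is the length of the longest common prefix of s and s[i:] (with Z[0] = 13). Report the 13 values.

[13, 0, 0, 2, 0, 0, 2, 0, 0, 0, 0, 0, 0]

Z[0]=13
i=1: i≥r, start 0; Z[1]=0
i=2: i≥r, start 0; Z[2]=0
i=3: i≥r, start 0; Z[3]=2 scan→box=[3,5)
i=4: min(r-i=1, Z[1]=0)=0; Z[4]=0
i=5: i≥r, start 0; Z[5]=0
i=6: i≥r, start 0; Z[6]=2 scan→box=[6,8)
i=7: min(r-i=1, Z[1]=0)=0; Z[7]=0
i=8: i≥r, start 0; Z[8]=0
i=9: i≥r, start 0; Z[9]=0
i=10: i≥r, start 0; Z[10]=0
i=11: i≥r, start 0; Z[11]=0
i=12: i≥r, start 0; Z[12]=0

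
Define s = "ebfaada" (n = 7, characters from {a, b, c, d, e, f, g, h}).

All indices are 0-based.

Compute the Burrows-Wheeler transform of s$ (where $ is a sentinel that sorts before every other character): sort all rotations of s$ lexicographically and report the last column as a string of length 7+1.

adfaea$b

rank  rotation  last
    0  $ebfaada  a
    1  a$ebfaad  d
    2  aada$ebf  f
    3  ada$ebfa  a
    4  bfaada$e  e
    5  da$ebfaa  a
    6  ebfaada$  $
    7  faada$eb  b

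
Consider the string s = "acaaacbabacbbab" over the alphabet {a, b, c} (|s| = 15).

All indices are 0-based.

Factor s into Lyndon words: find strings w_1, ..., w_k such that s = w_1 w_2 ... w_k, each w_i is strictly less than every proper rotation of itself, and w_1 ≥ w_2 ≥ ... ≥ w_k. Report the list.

["ac", "aaacbabacbbab"]

emit factor 1: 'ac' (i=0, period=2)
emit factor 2: 'aaacbabacbbab' (i=2, period=13)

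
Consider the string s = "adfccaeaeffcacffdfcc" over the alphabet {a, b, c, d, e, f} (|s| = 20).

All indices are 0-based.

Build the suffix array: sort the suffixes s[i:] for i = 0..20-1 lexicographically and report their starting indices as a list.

[12, 0, 5, 7, 19, 11, 4, 18, 3, 13, 16, 1, 6, 8, 10, 17, 2, 15, 9, 14]

sorted suffixes:
  #0 SA[0]=12  'acffdfcc'
  #1 SA[1]=0  'adfccaeaeffcacffdfcc'
  #2 SA[2]=5  'aeaeffcacffdfcc'
  #3 SA[3]=7  'aeffcacffdfcc'
  #4 SA[4]=19  'c'
  #5 SA[5]=11  'cacffdfcc'
  #6 SA[6]=4  'caeaeffcacffdfcc'
  #7 SA[7]=18  'cc'
  #8 SA[8]=3  'ccaeaeffcacffdfcc'
  #9 SA[9]=13  'cffdfcc'
  #10 SA[10]=16  'dfcc'
  #11 SA[11]=1  'dfccaeaeffcacffdfcc'
  #12 SA[12]=6  'eaeffcacffdfcc'
  #13 SA[13]=8  'effcacffdfcc'
  #14 SA[14]=10  'fcacffdfcc'
  #15 SA[15]=17  'fcc'
  #16 SA[16]=2  'fccaeaeffcacffdfcc'
  #17 SA[17]=15  'fdfcc'
  #18 SA[18]=9  'ffcacffdfcc'
  #19 SA[19]=14  'ffdfcc'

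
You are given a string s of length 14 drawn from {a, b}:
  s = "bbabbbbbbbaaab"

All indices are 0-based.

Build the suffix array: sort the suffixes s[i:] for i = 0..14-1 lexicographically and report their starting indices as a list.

[10, 11, 12, 2, 13, 9, 1, 8, 0, 7, 6, 5, 4, 3]

rank→(start, suffix):
  0 → (10, 'aaab')
  1 → (11, 'aab')
  2 → (12, 'ab')
  3 → (2, 'abbbbbbbaaab')
  4 → (13, 'b')
  5 → (9, 'baaab')
  6 → (1, 'babbbbbbbaaab')
  7 → (8, 'bbaaab')
  8 → (0, 'bbabbbbbbbaaab')
  9 → (7, 'bbbaaab')
  10 → (6, 'bbbbaaab')
  11 → (5, 'bbbbbaaab')
  12 → (4, 'bbbbbbaaab')
  13 → (3, 'bbbbbbbaaab')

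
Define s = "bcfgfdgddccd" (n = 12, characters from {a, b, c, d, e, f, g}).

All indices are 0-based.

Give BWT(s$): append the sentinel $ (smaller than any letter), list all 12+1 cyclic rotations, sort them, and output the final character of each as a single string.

d$dcbcdgfgcdf

rank  rotation       last
    0  $bcfgfdgddccd  d
    1  bcfgfdgddccd$  $
    2  ccd$bcfgfdgdd  d
    3  cd$bcfgfdgddc  c
    4  cfgfdgddccd$b  b
    5  d$bcfgfdgddcc  c
    6  dccd$bcfgfdgd  d
    7  ddccd$bcfgfdg  g
    8  dgddccd$bcfgf  f
    9  fdgddccd$bcfg  g
   10  fgfdgddccd$bc  c
   11  gddccd$bcfgfd  d
   12  gfdgddccd$bcf  f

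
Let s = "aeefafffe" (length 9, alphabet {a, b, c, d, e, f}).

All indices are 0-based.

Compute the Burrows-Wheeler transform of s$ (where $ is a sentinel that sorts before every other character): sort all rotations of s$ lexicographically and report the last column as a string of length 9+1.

rank  rotation    last
    0  $aeefafffe  e
    1  aeefafffe$  $
    2  afffe$aeef  f
    3  e$aeefafff  f
    4  eefafffe$a  a
    5  efafffe$ae  e
    6  fafffe$aee  e
    7  fe$aeefaff  f
    8  ffe$aeefaf  f
    9  fffe$aeefa  a

e$ffaeeffa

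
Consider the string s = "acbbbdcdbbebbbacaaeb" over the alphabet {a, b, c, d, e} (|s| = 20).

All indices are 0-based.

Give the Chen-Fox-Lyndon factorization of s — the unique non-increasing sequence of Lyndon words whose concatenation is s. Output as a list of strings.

["acbbbdcdbbebbb", "ac", "aaeb"]

emit factor 1: 'acbbbdcdbbebbb' (i=0, period=14)
emit factor 2: 'ac' (i=14, period=2)
emit factor 3: 'aaeb' (i=16, period=4)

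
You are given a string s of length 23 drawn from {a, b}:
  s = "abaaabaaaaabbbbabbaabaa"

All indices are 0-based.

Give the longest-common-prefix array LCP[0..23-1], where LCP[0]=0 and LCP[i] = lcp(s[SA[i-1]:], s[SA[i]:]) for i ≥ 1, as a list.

[0, 1, 2, 4, 3, 4, 2, 5, 3, 1, 4, 5, 2, 3, 0, 3, 4, 3, 2, 1, 3, 2, 3]

rank→(start, suffix):
  0 → (22, 'a')
  1 → (21, 'aa')
  2 → (6, 'aaaaabbbbabbaabaa')
  3 → (7, 'aaaabbbbabbaabaa')
  4 → (2, 'aaabaaaaabbbbabbaabaa')
  5 → (8, 'aaabbbbabbaabaa')
  6 → (18, 'aabaa')
  7 → (3, 'aabaaaaabbbbabbaabaa')
  8 → (9, 'aabbbbabbaabaa')
  9 → (19, 'abaa')
  10 → (4, 'abaaaaabbbbabbaabaa')
  11 → (0, 'abaaabaaaaabbbbabbaabaa')
  12 → (15, 'abbaabaa')
  13 → (10, 'abbbbabbaabaa')
  14 → (20, 'baa')
  15 → (5, 'baaaaabbbbabbaabaa')
  16 → (1, 'baaabaaaaabbbbabbaabaa')
  17 → (17, 'baabaa')
  18 → (14, 'babbaabaa')
  19 → (16, 'bbaabaa')
  20 → (13, 'bbabbaabaa')
  21 → (12, 'bbbabbaabaa')
  22 → (11, 'bbbbabbaabaa')

SA = [22, 21, 6, 7, 2, 8, 18, 3, 9, 19, 4, 0, 15, 10, 20, 5, 1, 17, 14, 16, 13, 12, 11]
i: (SA[i-1],SA[i]) lcp shared
  1: (22,21) 1 'a'
  2: (21,6) 2 'aa'
  3: (6,7) 4 'aaaa'
  4: (7,2) 3 'aaa'
  5: (2,8) 4 'aaab'
  6: (8,18) 2 'aa'
  7: (18,3) 5 'aabaa'
  8: (3,9) 3 'aab'
  9: (9,19) 1 'a'
  10: (19,4) 4 'abaa'
  11: (4,0) 5 'abaaa'
  12: (0,15) 2 'ab'
  13: (15,10) 3 'abb'
  14: (10,20) 0 ''
  15: (20,5) 3 'baa'
  16: (5,1) 4 'baaa'
  17: (1,17) 3 'baa'
  18: (17,14) 2 'ba'
  19: (14,16) 1 'b'
  20: (16,13) 3 'bba'
  21: (13,12) 2 'bb'
  22: (12,11) 3 'bbb'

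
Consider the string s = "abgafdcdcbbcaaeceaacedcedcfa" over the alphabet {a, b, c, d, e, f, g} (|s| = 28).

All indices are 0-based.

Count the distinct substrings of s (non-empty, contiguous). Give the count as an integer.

375

sorted suffixes:
  #0 SA[0]=27  'a'
  #1 SA[1]=17  'aacedcedcfa'
  #2 SA[2]=12  'aaeceaacedcedcfa'
  #3 SA[3]=0  'abgafdcdcbbcaaeceaacedcedcfa'
  #4 SA[4]=18  'acedcedcfa'
  #5 SA[5]=13  'aeceaacedcedcfa'
  #6 SA[6]=3  'afdcdcbbcaaeceaacedcedcfa'
  #7 SA[7]=9  'bbcaaeceaacedcedcfa'
  #8 SA[8]=10  'bcaaeceaacedcedcfa'
  #9 SA[9]=1  'bgafdcdcbbcaaeceaacedcedcfa'
  #10 SA[10]=11  'caaeceaacedcedcfa'
  #11 SA[11]=8  'cbbcaaeceaacedcedcfa'
  #12 SA[12]=6  'cdcbbcaaeceaacedcedcfa'
  #13 SA[13]=15  'ceaacedcedcfa'
  #14 SA[14]=19  'cedcedcfa'
  #15 SA[15]=22  'cedcfa'
  #16 SA[16]=25  'cfa'
  #17 SA[17]=7  'dcbbcaaeceaacedcedcfa'
  #18 SA[18]=5  'dcdcbbcaaeceaacedcedcfa'
  #19 SA[19]=21  'dcedcfa'
  #20 SA[20]=24  'dcfa'
  #21 SA[21]=16  'eaacedcedcfa'
  #22 SA[22]=14  'eceaacedcedcfa'
  #23 SA[23]=20  'edcedcfa'
  #24 SA[24]=23  'edcfa'
  #25 SA[25]=26  'fa'
  #26 SA[26]=4  'fdcdcbbcaaeceaacedcedcfa'
  #27 SA[27]=2  'gafdcdcbbcaaeceaacedcedcfa'

SA = [27, 17, 12, 0, 18, 13, 3, 9, 10, 1, 11, 8, 6, 15, 19, 22, 25, 7, 5, 21, 24, 16, 14, 20, 23, 26, 4, 2]
[i] adj suffixes → lcp
  [1] 27/17 → 1 ('a')
  [2] 17/12 → 2 ('aa')
  [3] 12/0 → 1 ('a')
  [4] 0/18 → 1 ('a')
  [5] 18/13 → 1 ('a')
  [6] 13/3 → 1 ('a')
  [7] 3/9 → 0 ('')
  [8] 9/10 → 1 ('b')
  [9] 10/1 → 1 ('b')
  [10] 1/11 → 0 ('')
  [11] 11/8 → 1 ('c')
  [12] 8/6 → 1 ('c')
  [13] 6/15 → 1 ('c')
  [14] 15/19 → 2 ('ce')
  [15] 19/22 → 4 ('cedc')
  [16] 22/25 → 1 ('c')
  [17] 25/7 → 0 ('')
  [18] 7/5 → 2 ('dc')
  [19] 5/21 → 2 ('dc')
  [20] 21/24 → 2 ('dc')
  [21] 24/16 → 0 ('')
  [22] 16/14 → 1 ('e')
  [23] 14/20 → 1 ('e')
  [24] 20/23 → 3 ('edc')
  [25] 23/26 → 0 ('')
  [26] 26/4 → 1 ('f')
  [27] 4/2 → 0 ('')

n(n+1)/2 = 28·29/2 = 406
Σ LCP = 0 + 1 + 2 + 1 + 1 + 1 + 1 + 0 + 1 + 1 + 0 + 1 + 1 + 1 + 2 + 4 + 1 + 0 + 2 + 2 + 2 + 0 + 1 + 1 + 3 + 0 + 1 + 0 = 31
distinct = 406 − 31 = 375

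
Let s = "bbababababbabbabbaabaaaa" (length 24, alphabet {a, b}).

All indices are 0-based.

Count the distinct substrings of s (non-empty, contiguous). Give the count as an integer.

sorted suffixes:
  #0 SA[0]=23  'a'
  #1 SA[1]=22  'aa'
  #2 SA[2]=21  'aaa'
  #3 SA[3]=20  'aaaa'
  #4 SA[4]=17  'aabaaaa'
  #5 SA[5]=18  'abaaaa'
  #6 SA[6]=2  'ababababbabbabbaabaaaa'
  #7 SA[7]=4  'abababbabbabbaabaaaa'
  #8 SA[8]=6  'ababbabbabbaabaaaa'
  #9 SA[9]=14  'abbaabaaaa'
  #10 SA[10]=11  'abbabbaabaaaa'
  #11 SA[11]=8  'abbabbabbaabaaaa'
  #12 SA[12]=19  'baaaa'
  #13 SA[13]=16  'baabaaaa'
  #14 SA[14]=1  'bababababbabbabbaabaaaa'
  #15 SA[15]=3  'babababbabbabbaabaaaa'
  #16 SA[16]=5  'bababbabbabbaabaaaa'
  #17 SA[17]=13  'babbaabaaaa'
  #18 SA[18]=10  'babbabbaabaaaa'
  #19 SA[19]=7  'babbabbabbaabaaaa'
  #20 SA[20]=15  'bbaabaaaa'
  #21 SA[21]=0  'bbababababbabbabbaabaaaa'
  #22 SA[22]=12  'bbabbaabaaaa'
  #23 SA[23]=9  'bbabbabbaabaaaa'

SA = [23, 22, 21, 20, 17, 18, 2, 4, 6, 14, 11, 8, 19, 16, 1, 3, 5, 13, 10, 7, 15, 0, 12, 9]
[i] adj suffixes → lcp
  [1] 23/22 → 1 ('a')
  [2] 22/21 → 2 ('aa')
  [3] 21/20 → 3 ('aaa')
  [4] 20/17 → 2 ('aa')
  [5] 17/18 → 1 ('a')
  [6] 18/2 → 3 ('aba')
  [7] 2/4 → 6 ('ababab')
  [8] 4/6 → 4 ('abab')
  [9] 6/14 → 2 ('ab')
  [10] 14/11 → 4 ('abba')
  [11] 11/8 → 7 ('abbabba')
  [12] 8/19 → 0 ('')
  [13] 19/16 → 3 ('baa')
  [14] 16/1 → 2 ('ba')
  [15] 1/3 → 7 ('bababab')
  [16] 3/5 → 5 ('babab')
  [17] 5/13 → 3 ('bab')
  [18] 13/10 → 5 ('babba')
  [19] 10/7 → 8 ('babbabba')
  [20] 7/15 → 1 ('b')
  [21] 15/0 → 3 ('bba')
  [22] 0/12 → 4 ('bbab')
  [23] 12/9 → 6 ('bbabba')

n(n+1)/2 = 24·25/2 = 300
Σ LCP = 0 + 1 + 2 + 3 + 2 + 1 + 3 + 6 + 4 + 2 + 4 + 7 + 0 + 3 + 2 + 7 + 5 + 3 + 5 + 8 + 1 + 3 + 4 + 6 = 82
distinct = 300 − 82 = 218

218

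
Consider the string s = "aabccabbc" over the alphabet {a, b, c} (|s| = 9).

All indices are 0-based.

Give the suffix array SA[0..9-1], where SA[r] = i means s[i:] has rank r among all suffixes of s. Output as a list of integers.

[0, 5, 1, 6, 7, 2, 8, 4, 3]

rank | idx | suffix
   0 |   0 | aabccabbc
   1 |   5 | abbc
   2 |   1 | abccabbc
   3 |   6 | bbc
   4 |   7 | bc
   5 |   2 | bccabbc
   6 |   8 | c
   7 |   4 | cabbc
   8 |   3 | ccabbc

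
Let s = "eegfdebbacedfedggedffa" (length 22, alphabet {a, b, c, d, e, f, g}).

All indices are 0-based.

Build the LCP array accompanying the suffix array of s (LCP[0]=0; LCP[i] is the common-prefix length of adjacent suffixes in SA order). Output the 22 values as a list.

rank | idx | suffix
   0 |  21 | a
   1 |   8 | acedfedggedffa
   2 |   7 | bacedfedggedffa
   3 |   6 | bbacedfedggedffa
   4 |   9 | cedfedggedffa
   5 |   4 | debbacedfedggedffa
   6 |  11 | dfedggedffa
   7 |  18 | dffa
   8 |  14 | dggedffa
   9 |   5 | ebbacedfedggedffa
  10 |  10 | edfedggedffa
  11 |  17 | edffa
  12 |  13 | edggedffa
  13 |   0 | eegfdebbacedfedggedffa
  14 |   1 | egfdebbacedfedggedffa
  15 |  20 | fa
  16 |   3 | fdebbacedfedggedffa
  17 |  12 | fedggedffa
  18 |  19 | ffa
  19 |  16 | gedffa
  20 |   2 | gfdebbacedfedggedffa
  21 |  15 | ggedffa

SA = [21, 8, 7, 6, 9, 4, 11, 18, 14, 5, 10, 17, 13, 0, 1, 20, 3, 12, 19, 16, 2, 15]
rank  pair      lcp
   1  s[21:],s[8:]  1  'a'
   2  s[8:],s[7:]  0  ''
   3  s[7:],s[6:]  1  'b'
   4  s[6:],s[9:]  0  ''
   5  s[9:],s[4:]  0  ''
   6  s[4:],s[11:]  1  'd'
   7  s[11:],s[18:]  2  'df'
   8  s[18:],s[14:]  1  'd'
   9  s[14:],s[5:]  0  ''
  10  s[5:],s[10:]  1  'e'
  11  s[10:],s[17:]  3  'edf'
  12  s[17:],s[13:]  2  'ed'
  13  s[13:],s[0:]  1  'e'
  14  s[0:],s[1:]  1  'e'
  15  s[1:],s[20:]  0  ''
  16  s[20:],s[3:]  1  'f'
  17  s[3:],s[12:]  1  'f'
  18  s[12:],s[19:]  1  'f'
  19  s[19:],s[16:]  0  ''
  20  s[16:],s[2:]  1  'g'
  21  s[2:],s[15:]  1  'g'

[0, 1, 0, 1, 0, 0, 1, 2, 1, 0, 1, 3, 2, 1, 1, 0, 1, 1, 1, 0, 1, 1]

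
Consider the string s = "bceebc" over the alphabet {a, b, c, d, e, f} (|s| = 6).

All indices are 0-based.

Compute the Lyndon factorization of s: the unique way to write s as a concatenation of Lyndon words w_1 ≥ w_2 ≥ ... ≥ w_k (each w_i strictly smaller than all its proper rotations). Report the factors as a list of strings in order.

["bcee", "bc"]

emit factor 1: 'bcee' (i=0, period=4)
emit factor 2: 'bc' (i=4, period=2)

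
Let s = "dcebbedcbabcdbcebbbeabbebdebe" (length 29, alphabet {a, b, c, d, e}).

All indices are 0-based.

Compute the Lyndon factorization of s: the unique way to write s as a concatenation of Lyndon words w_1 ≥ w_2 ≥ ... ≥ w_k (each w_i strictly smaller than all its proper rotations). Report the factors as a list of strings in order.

emit factor 1: 'd' (i=0, period=1)
emit factor 2: 'ce' (i=1, period=2)
emit factor 3: 'bbedc' (i=3, period=5)
emit factor 4: 'b' (i=8, period=1)
emit factor 5: 'abcdbcebbbe' (i=9, period=11)
emit factor 6: 'abbebdebe' (i=20, period=9)

["d", "ce", "bbedc", "b", "abcdbcebbbe", "abbebdebe"]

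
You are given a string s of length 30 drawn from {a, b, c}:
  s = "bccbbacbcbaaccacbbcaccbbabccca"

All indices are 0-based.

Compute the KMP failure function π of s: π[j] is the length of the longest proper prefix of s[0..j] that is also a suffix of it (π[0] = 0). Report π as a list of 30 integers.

π[0] = 0
j=1 s[j]='c': π[1]=0 (border '')
j=2 s[j]='c': π[2]=0 (border '')
j=3 s[j]='b': π[3]=1 (border 'b')
j=4 s[j]='b': k: 1→0; π[4]=1 (border 'b')
j=5 s[j]='a': k: 1→0; π[5]=0 (border '')
j=6 s[j]='c': π[6]=0 (border '')
j=7 s[j]='b': π[7]=1 (border 'b')
j=8 s[j]='c': π[8]=2 (border 'bc')
j=9 s[j]='b': k: 2→0; π[9]=1 (border 'b')
j=10 s[j]='a': k: 1→0; π[10]=0 (border '')
j=11 s[j]='a': π[11]=0 (border '')
j=12 s[j]='c': π[12]=0 (border '')
j=13 s[j]='c': π[13]=0 (border '')
j=14 s[j]='a': π[14]=0 (border '')
j=15 s[j]='c': π[15]=0 (border '')
j=16 s[j]='b': π[16]=1 (border 'b')
j=17 s[j]='b': k: 1→0; π[17]=1 (border 'b')
j=18 s[j]='c': π[18]=2 (border 'bc')
j=19 s[j]='a': k: 2→0; π[19]=0 (border '')
j=20 s[j]='c': π[20]=0 (border '')
j=21 s[j]='c': π[21]=0 (border '')
j=22 s[j]='b': π[22]=1 (border 'b')
j=23 s[j]='b': k: 1→0; π[23]=1 (border 'b')
j=24 s[j]='a': k: 1→0; π[24]=0 (border '')
j=25 s[j]='b': π[25]=1 (border 'b')
j=26 s[j]='c': π[26]=2 (border 'bc')
j=27 s[j]='c': π[27]=3 (border 'bcc')
j=28 s[j]='c': k: 3→0; π[28]=0 (border '')
j=29 s[j]='a': π[29]=0 (border '')

[0, 0, 0, 1, 1, 0, 0, 1, 2, 1, 0, 0, 0, 0, 0, 0, 1, 1, 2, 0, 0, 0, 1, 1, 0, 1, 2, 3, 0, 0]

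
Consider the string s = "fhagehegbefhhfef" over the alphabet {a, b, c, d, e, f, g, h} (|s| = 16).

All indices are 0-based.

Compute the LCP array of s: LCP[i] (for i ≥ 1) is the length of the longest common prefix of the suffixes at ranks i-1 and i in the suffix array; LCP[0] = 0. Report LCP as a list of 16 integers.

rank | idx | suffix
   0 |   2 | agehegbefhhfef
   1 |   8 | befhhfef
   2 |  14 | ef
   3 |   9 | efhhfef
   4 |   6 | egbefhhfef
   5 |   4 | ehegbefhhfef
   6 |  15 | f
   7 |  13 | fef
   8 |   0 | fhagehegbefhhfef
   9 |  10 | fhhfef
  10 |   7 | gbefhhfef
  11 |   3 | gehegbefhhfef
  12 |   1 | hagehegbefhhfef
  13 |   5 | hegbefhhfef
  14 |  12 | hfef
  15 |  11 | hhfef

SA = [2, 8, 14, 9, 6, 4, 15, 13, 0, 10, 7, 3, 1, 5, 12, 11]
rank  pair      lcp
   1  s[2:],s[8:]  0  ''
   2  s[8:],s[14:]  0  ''
   3  s[14:],s[9:]  2  'ef'
   4  s[9:],s[6:]  1  'e'
   5  s[6:],s[4:]  1  'e'
   6  s[4:],s[15:]  0  ''
   7  s[15:],s[13:]  1  'f'
   8  s[13:],s[0:]  1  'f'
   9  s[0:],s[10:]  2  'fh'
  10  s[10:],s[7:]  0  ''
  11  s[7:],s[3:]  1  'g'
  12  s[3:],s[1:]  0  ''
  13  s[1:],s[5:]  1  'h'
  14  s[5:],s[12:]  1  'h'
  15  s[12:],s[11:]  1  'h'

[0, 0, 0, 2, 1, 1, 0, 1, 1, 2, 0, 1, 0, 1, 1, 1]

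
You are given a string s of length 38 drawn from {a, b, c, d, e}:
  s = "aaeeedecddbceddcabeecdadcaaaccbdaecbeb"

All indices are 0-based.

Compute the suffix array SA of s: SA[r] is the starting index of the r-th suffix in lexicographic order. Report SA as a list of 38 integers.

[25, 26, 0, 16, 27, 22, 32, 1, 37, 10, 30, 35, 17, 24, 15, 29, 34, 28, 20, 7, 11, 21, 31, 9, 23, 14, 8, 13, 5, 36, 33, 19, 6, 12, 4, 18, 3, 2]

sorted suffixes:
  #0 SA[0]=25  'aaaccbdaecbeb'
  #1 SA[1]=26  'aaccbdaecbeb'
  #2 SA[2]=0  'aaeeedecddbceddcabeecdadcaaaccbdaecbeb'
  #3 SA[3]=16  'abeecdadcaaaccbdaecbeb'
  #4 SA[4]=27  'accbdaecbeb'
  #5 SA[5]=22  'adcaaaccbdaecbeb'
  #6 SA[6]=32  'aecbeb'
  #7 SA[7]=1  'aeeedecddbceddcabeecdadcaaaccbdaecbeb'
  #8 SA[8]=37  'b'
  #9 SA[9]=10  'bceddcabeecdadcaaaccbdaecbeb'
  #10 SA[10]=30  'bdaecbeb'
  #11 SA[11]=35  'beb'
  #12 SA[12]=17  'beecdadcaaaccbdaecbeb'
  #13 SA[13]=24  'caaaccbdaecbeb'
  #14 SA[14]=15  'cabeecdadcaaaccbdaecbeb'
  #15 SA[15]=29  'cbdaecbeb'
  #16 SA[16]=34  'cbeb'
  #17 SA[17]=28  'ccbdaecbeb'
  #18 SA[18]=20  'cdadcaaaccbdaecbeb'
  #19 SA[19]=7  'cddbceddcabeecdadcaaaccbdaecbeb'
  #20 SA[20]=11  'ceddcabeecdadcaaaccbdaecbeb'
  #21 SA[21]=21  'dadcaaaccbdaecbeb'
  #22 SA[22]=31  'daecbeb'
  #23 SA[23]=9  'dbceddcabeecdadcaaaccbdaecbeb'
  #24 SA[24]=23  'dcaaaccbdaecbeb'
  #25 SA[25]=14  'dcabeecdadcaaaccbdaecbeb'
  #26 SA[26]=8  'ddbceddcabeecdadcaaaccbdaecbeb'
  #27 SA[27]=13  'ddcabeecdadcaaaccbdaecbeb'
  #28 SA[28]=5  'decddbceddcabeecdadcaaaccbdaecbeb'
  #29 SA[29]=36  'eb'
  #30 SA[30]=33  'ecbeb'
  #31 SA[31]=19  'ecdadcaaaccbdaecbeb'
  #32 SA[32]=6  'ecddbceddcabeecdadcaaaccbdaecbeb'
  #33 SA[33]=12  'eddcabeecdadcaaaccbdaecbeb'
  #34 SA[34]=4  'edecddbceddcabeecdadcaaaccbdaecbeb'
  #35 SA[35]=18  'eecdadcaaaccbdaecbeb'
  #36 SA[36]=3  'eedecddbceddcabeecdadcaaaccbdaecbeb'
  #37 SA[37]=2  'eeedecddbceddcabeecdadcaaaccbdaecbeb'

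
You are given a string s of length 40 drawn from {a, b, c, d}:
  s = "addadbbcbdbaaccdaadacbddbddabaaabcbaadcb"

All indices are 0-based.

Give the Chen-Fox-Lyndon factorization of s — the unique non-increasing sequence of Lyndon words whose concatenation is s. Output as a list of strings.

["add", "adbbcbdb", "aaccdaadacbddbddab", "aaabcbaadcb"]

emit factor 1: 'add' (i=0, period=3)
emit factor 2: 'adbbcbdb' (i=3, period=8)
emit factor 3: 'aaccdaadacbddbddab' (i=11, period=18)
emit factor 4: 'aaabcbaadcb' (i=29, period=11)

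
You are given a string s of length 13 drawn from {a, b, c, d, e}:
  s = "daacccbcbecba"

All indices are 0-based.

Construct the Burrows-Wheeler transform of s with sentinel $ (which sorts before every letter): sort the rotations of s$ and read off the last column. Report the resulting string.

abdacccecbca$b

rank  rotation        last
    0  $daacccbcbecba  a
    1  a$daacccbcbecb  b
    2  aacccbcbecba$d  d
    3  acccbcbecba$da  a
    4  ba$daacccbcbec  c
    5  bcbecba$daaccc  c
    6  becba$daacccbc  c
    7  cba$daacccbcbe  e
    8  cbcbecba$daacc  c
    9  cbecba$daacccb  b
   10  ccbcbecba$daac  c
   11  cccbcbecba$daa  a
   12  daacccbcbecba$  $
   13  ecba$daacccbcb  b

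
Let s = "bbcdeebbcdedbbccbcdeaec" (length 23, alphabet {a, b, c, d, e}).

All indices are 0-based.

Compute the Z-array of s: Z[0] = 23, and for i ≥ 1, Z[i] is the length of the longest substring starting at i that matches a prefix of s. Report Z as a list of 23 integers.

[23, 1, 0, 0, 0, 0, 5, 1, 0, 0, 0, 0, 3, 1, 0, 0, 1, 0, 0, 0, 0, 0, 0]

Z[0]=23
i=1: outside box; Z[1]=1 scan→box=[1,2)
i=2: outside box; Z[2]=0
i=3: outside box; Z[3]=0
i=4: outside box; Z[4]=0
i=5: outside box; Z[5]=0
i=6: outside box; Z[6]=5 scan→box=[6,11)
i=7: min(r-i=4, Z[1]=1)=1; Z[7]=1
i=8: min(r-i=3, Z[2]=0)=0; Z[8]=0
i=9: min(r-i=2, Z[3]=0)=0; Z[9]=0
i=10: min(r-i=1, Z[4]=0)=0; Z[10]=0
i=11: outside box; Z[11]=0
i=12: outside box; Z[12]=3 scan→box=[12,15)
i=13: min(r-i=2, Z[1]=1)=1; Z[13]=1
i=14: min(r-i=1, Z[2]=0)=0; Z[14]=0
i=15: outside box; Z[15]=0
i=16: outside box; Z[16]=1 scan→box=[16,17)
i=17: outside box; Z[17]=0
i=18: outside box; Z[18]=0
i=19: outside box; Z[19]=0
i=20: outside box; Z[20]=0
i=21: outside box; Z[21]=0
i=22: outside box; Z[22]=0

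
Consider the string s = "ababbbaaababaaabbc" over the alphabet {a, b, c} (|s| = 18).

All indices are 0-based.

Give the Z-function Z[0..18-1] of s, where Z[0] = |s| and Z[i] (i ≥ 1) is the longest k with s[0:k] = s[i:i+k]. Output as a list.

[18, 0, 2, 0, 0, 0, 1, 1, 4, 0, 3, 0, 1, 1, 2, 0, 0, 0]

Z[0]=18
i=1: i≥r, start 0; Z[1]=0
i=2: i≥r, start 0; Z[2]=2 grow→box=[2,4)
i=3: min(r-i=1, Z[1]=0)=0; Z[3]=0
i=4: i≥r, start 0; Z[4]=0
i=5: i≥r, start 0; Z[5]=0
i=6: i≥r, start 0; Z[6]=1 grow→box=[6,7)
i=7: i≥r, start 0; Z[7]=1 grow→box=[7,8)
i=8: i≥r, start 0; Z[8]=4 grow→box=[8,12)
i=9: min(r-i=3, Z[1]=0)=0; Z[9]=0
i=10: min(r-i=2, Z[2]=2)=2; Z[10]=3 grow→box=[10,13)
i=11: min(r-i=2, Z[1]=0)=0; Z[11]=0
i=12: min(r-i=1, Z[2]=2)=1; Z[12]=1
i=13: i≥r, start 0; Z[13]=1 grow→box=[13,14)
i=14: i≥r, start 0; Z[14]=2 grow→box=[14,16)
i=15: min(r-i=1, Z[1]=0)=0; Z[15]=0
i=16: i≥r, start 0; Z[16]=0
i=17: i≥r, start 0; Z[17]=0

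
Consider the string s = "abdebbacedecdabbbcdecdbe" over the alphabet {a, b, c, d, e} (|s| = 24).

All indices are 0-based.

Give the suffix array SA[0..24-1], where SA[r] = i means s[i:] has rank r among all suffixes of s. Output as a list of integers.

rank→(start, suffix):
  0 → (13, 'abbbcdecdbe')
  1 → (0, 'abdebbacedecdabbbcdecdbe')
  2 → (6, 'acedecdabbbcdecdbe')
  3 → (5, 'bacedecdabbbcdecdbe')
  4 → (4, 'bbacedecdabbbcdecdbe')
  5 → (14, 'bbbcdecdbe')
  6 → (15, 'bbcdecdbe')
  7 → (16, 'bcdecdbe')
  8 → (1, 'bdebbacedecdabbbcdecdbe')
  9 → (22, 'be')
  10 → (11, 'cdabbbcdecdbe')
  11 → (20, 'cdbe')
  12 → (17, 'cdecdbe')
  13 → (7, 'cedecdabbbcdecdbe')
  14 → (12, 'dabbbcdecdbe')
  15 → (21, 'dbe')
  16 → (2, 'debbacedecdabbbcdecdbe')
  17 → (9, 'decdabbbcdecdbe')
  18 → (18, 'decdbe')
  19 → (23, 'e')
  20 → (3, 'ebbacedecdabbbcdecdbe')
  21 → (10, 'ecdabbbcdecdbe')
  22 → (19, 'ecdbe')
  23 → (8, 'edecdabbbcdecdbe')

[13, 0, 6, 5, 4, 14, 15, 16, 1, 22, 11, 20, 17, 7, 12, 21, 2, 9, 18, 23, 3, 10, 19, 8]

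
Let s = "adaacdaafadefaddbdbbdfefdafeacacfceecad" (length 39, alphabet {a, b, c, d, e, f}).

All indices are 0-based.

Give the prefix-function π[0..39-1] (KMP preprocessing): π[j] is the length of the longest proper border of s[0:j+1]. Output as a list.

[0, 0, 1, 1, 0, 0, 1, 1, 0, 1, 2, 0, 0, 1, 2, 0, 0, 0, 0, 0, 0, 0, 0, 0, 0, 1, 0, 0, 1, 0, 1, 0, 0, 0, 0, 0, 0, 1, 2]

π[0] = 0
j=1 s[j]='d': π[1]=0 (border '')
j=2 s[j]='a': π[2]=1 (border 'a')
j=3 s[j]='a': k: 1→0; π[3]=1 (border 'a')
j=4 s[j]='c': k: 1→0; π[4]=0 (border '')
j=5 s[j]='d': π[5]=0 (border '')
j=6 s[j]='a': π[6]=1 (border 'a')
j=7 s[j]='a': k: 1→0; π[7]=1 (border 'a')
j=8 s[j]='f': k: 1→0; π[8]=0 (border '')
j=9 s[j]='a': π[9]=1 (border 'a')
j=10 s[j]='d': π[10]=2 (border 'ad')
j=11 s[j]='e': k: 2→0; π[11]=0 (border '')
j=12 s[j]='f': π[12]=0 (border '')
j=13 s[j]='a': π[13]=1 (border 'a')
j=14 s[j]='d': π[14]=2 (border 'ad')
j=15 s[j]='d': k: 2→0; π[15]=0 (border '')
j=16 s[j]='b': π[16]=0 (border '')
j=17 s[j]='d': π[17]=0 (border '')
j=18 s[j]='b': π[18]=0 (border '')
j=19 s[j]='b': π[19]=0 (border '')
j=20 s[j]='d': π[20]=0 (border '')
j=21 s[j]='f': π[21]=0 (border '')
j=22 s[j]='e': π[22]=0 (border '')
j=23 s[j]='f': π[23]=0 (border '')
j=24 s[j]='d': π[24]=0 (border '')
j=25 s[j]='a': π[25]=1 (border 'a')
j=26 s[j]='f': k: 1→0; π[26]=0 (border '')
j=27 s[j]='e': π[27]=0 (border '')
j=28 s[j]='a': π[28]=1 (border 'a')
j=29 s[j]='c': k: 1→0; π[29]=0 (border '')
j=30 s[j]='a': π[30]=1 (border 'a')
j=31 s[j]='c': k: 1→0; π[31]=0 (border '')
j=32 s[j]='f': π[32]=0 (border '')
j=33 s[j]='c': π[33]=0 (border '')
j=34 s[j]='e': π[34]=0 (border '')
j=35 s[j]='e': π[35]=0 (border '')
j=36 s[j]='c': π[36]=0 (border '')
j=37 s[j]='a': π[37]=1 (border 'a')
j=38 s[j]='d': π[38]=2 (border 'ad')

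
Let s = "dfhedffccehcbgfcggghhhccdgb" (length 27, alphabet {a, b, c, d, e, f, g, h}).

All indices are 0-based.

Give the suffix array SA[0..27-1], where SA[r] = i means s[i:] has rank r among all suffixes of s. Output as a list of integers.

[26, 12, 11, 22, 7, 23, 8, 15, 4, 0, 24, 3, 9, 6, 14, 5, 1, 25, 13, 16, 17, 18, 10, 21, 2, 20, 19]

rank | idx | suffix
   0 |  26 | b
   1 |  12 | bgfcggghhhccdgb
   2 |  11 | cbgfcggghhhccdgb
   3 |  22 | ccdgb
   4 |   7 | ccehcbgfcggghhhccdgb
   5 |  23 | cdgb
   6 |   8 | cehcbgfcggghhhccdgb
   7 |  15 | cggghhhccdgb
   8 |   4 | dffccehcbgfcggghhhccdgb
   9 |   0 | dfhedffccehcbgfcggghhhccdgb
  10 |  24 | dgb
  11 |   3 | edffccehcbgfcggghhhccdgb
  12 |   9 | ehcbgfcggghhhccdgb
  13 |   6 | fccehcbgfcggghhhccdgb
  14 |  14 | fcggghhhccdgb
  15 |   5 | ffccehcbgfcggghhhccdgb
  16 |   1 | fhedffccehcbgfcggghhhccdgb
  17 |  25 | gb
  18 |  13 | gfcggghhhccdgb
  19 |  16 | ggghhhccdgb
  20 |  17 | gghhhccdgb
  21 |  18 | ghhhccdgb
  22 |  10 | hcbgfcggghhhccdgb
  23 |  21 | hccdgb
  24 |   2 | hedffccehcbgfcggghhhccdgb
  25 |  20 | hhccdgb
  26 |  19 | hhhccdgb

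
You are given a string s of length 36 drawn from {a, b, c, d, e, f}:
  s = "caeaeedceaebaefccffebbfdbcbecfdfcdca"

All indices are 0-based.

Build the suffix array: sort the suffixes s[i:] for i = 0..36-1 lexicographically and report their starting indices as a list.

[35, 1, 9, 3, 12, 11, 20, 24, 26, 21, 34, 0, 25, 15, 32, 7, 28, 16, 23, 33, 6, 30, 8, 2, 10, 19, 27, 5, 4, 13, 14, 31, 22, 29, 18, 17]

rank | idx | suffix
   0 |  35 | a
   1 |   1 | aeaeedceaebaefccffebbfdbcbecfdfcdca
   2 |   9 | aebaefccffebbfdbcbecfdfcdca
   3 |   3 | aeedceaebaefccffebbfdbcbecfdfcdca
   4 |  12 | aefccffebbfdbcbecfdfcdca
   5 |  11 | baefccffebbfdbcbecfdfcdca
   6 |  20 | bbfdbcbecfdfcdca
   7 |  24 | bcbecfdfcdca
   8 |  26 | becfdfcdca
   9 |  21 | bfdbcbecfdfcdca
  10 |  34 | ca
  11 |   0 | caeaeedceaebaefccffebbfdbcbecfdfcdca
  12 |  25 | cbecfdfcdca
  13 |  15 | ccffebbfdbcbecfdfcdca
  14 |  32 | cdca
  15 |   7 | ceaebaefccffebbfdbcbecfdfcdca
  16 |  28 | cfdfcdca
  17 |  16 | cffebbfdbcbecfdfcdca
  18 |  23 | dbcbecfdfcdca
  19 |  33 | dca
  20 |   6 | dceaebaefccffebbfdbcbecfdfcdca
  21 |  30 | dfcdca
  22 |   8 | eaebaefccffebbfdbcbecfdfcdca
  23 |   2 | eaeedceaebaefccffebbfdbcbecfdfcdca
  24 |  10 | ebaefccffebbfdbcbecfdfcdca
  25 |  19 | ebbfdbcbecfdfcdca
  26 |  27 | ecfdfcdca
  27 |   5 | edceaebaefccffebbfdbcbecfdfcdca
  28 |   4 | eedceaebaefccffebbfdbcbecfdfcdca
  29 |  13 | efccffebbfdbcbecfdfcdca
  30 |  14 | fccffebbfdbcbecfdfcdca
  31 |  31 | fcdca
  32 |  22 | fdbcbecfdfcdca
  33 |  29 | fdfcdca
  34 |  18 | febbfdbcbecfdfcdca
  35 |  17 | ffebbfdbcbecfdfcdca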